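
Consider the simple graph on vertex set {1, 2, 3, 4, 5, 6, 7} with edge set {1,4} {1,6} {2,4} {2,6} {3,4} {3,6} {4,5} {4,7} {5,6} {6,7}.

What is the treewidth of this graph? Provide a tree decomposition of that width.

Every bag has size at most 3, so the width is 3 − 1 = 2 and tw(G) ≤ 2. For the lower bound, G contains the cycle 6–7–4–3–6, so G is not a forest; only forests have treewidth ≤ 1, hence tw(G) ≥ 2. Hence tw(G) = 2 exactly.

Treewidth 2.
One such decomposition:
Bags: B1 = {4, 6, 7}  B2 = {3, 4, 6}  B3 = {2, 4, 6}  B4 = {1, 4, 6}  B5 = {4, 5, 6}
Tree: B1–B2, B2–B3, B3–B4, B4–B5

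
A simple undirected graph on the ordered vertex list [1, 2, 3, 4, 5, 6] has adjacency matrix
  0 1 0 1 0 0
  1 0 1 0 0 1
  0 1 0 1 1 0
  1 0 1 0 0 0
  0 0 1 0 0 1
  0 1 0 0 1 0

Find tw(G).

A width-2 tree decomposition is:
Bags: B1 = {1, 2, 4}  B2 = {2, 3, 4}  B3 = {2, 3, 6}  B4 = {3, 5, 6}
Tree: B1–B2, B2–B3, B3–B4
Every bag has size at most 3, so the width is 3 − 1 = 2 and tw(G) ≤ 2. Since 1–4–3–2–1 is a cycle in G, G is not acyclic. Forests are exactly the graphs of treewidth ≤ 1, so tw(G) ≥ 2. Therefore the treewidth is 2.

2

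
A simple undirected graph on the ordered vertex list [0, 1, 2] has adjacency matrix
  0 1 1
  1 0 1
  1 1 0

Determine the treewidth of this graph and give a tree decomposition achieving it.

Treewidth 2.
One optimal decomposition is:
Bags: B1 = {0, 1, 2}
Tree: (single bag)

With just one bag of size 3, the width is 3 − 1 = 2, so tw(G) ≤ 2. For the lower bound, the 3 vertices {0, 1, 2} are pairwise adjacent, and any tree decomposition puts a clique entirely inside one bag — forcing width ≥ 2. Hence tw(G) = 2 exactly.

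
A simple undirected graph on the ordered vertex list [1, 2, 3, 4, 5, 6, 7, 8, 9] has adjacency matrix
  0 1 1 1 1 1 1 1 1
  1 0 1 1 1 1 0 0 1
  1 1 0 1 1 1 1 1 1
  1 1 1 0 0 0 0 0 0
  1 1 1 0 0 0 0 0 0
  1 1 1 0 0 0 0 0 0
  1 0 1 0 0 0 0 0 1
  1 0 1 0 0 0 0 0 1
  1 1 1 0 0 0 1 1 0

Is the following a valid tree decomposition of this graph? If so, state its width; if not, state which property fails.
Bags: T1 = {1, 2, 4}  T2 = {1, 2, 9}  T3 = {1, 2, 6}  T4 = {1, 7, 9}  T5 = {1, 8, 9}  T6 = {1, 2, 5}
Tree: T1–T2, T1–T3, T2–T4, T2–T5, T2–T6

No — vertex 3 appears in no bag.

A tree decomposition must satisfy three properties: every vertex lies in some bag; for every edge, both endpoints lie together in some bag; and for every vertex, the bags containing it form a connected subtree. Here vertex 3 appears in no bag, so the decomposition is invalid.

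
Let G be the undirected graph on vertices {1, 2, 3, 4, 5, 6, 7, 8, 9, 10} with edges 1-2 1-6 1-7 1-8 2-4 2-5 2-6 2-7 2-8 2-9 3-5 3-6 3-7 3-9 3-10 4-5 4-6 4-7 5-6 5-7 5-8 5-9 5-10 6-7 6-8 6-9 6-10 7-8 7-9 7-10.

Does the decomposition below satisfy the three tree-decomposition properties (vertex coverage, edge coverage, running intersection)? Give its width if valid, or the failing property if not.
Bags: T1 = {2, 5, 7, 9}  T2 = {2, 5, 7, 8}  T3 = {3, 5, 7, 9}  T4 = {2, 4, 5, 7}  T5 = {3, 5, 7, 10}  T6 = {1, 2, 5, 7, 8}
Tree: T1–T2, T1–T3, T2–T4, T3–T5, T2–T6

A tree decomposition must satisfy three properties: every vertex lies in some bag; for every edge, both endpoints lie together in some bag; and for every vertex, the bags containing it form a connected subtree. Here vertex 6 appears in no bag, so the decomposition is invalid.

No — vertex 6 appears in no bag.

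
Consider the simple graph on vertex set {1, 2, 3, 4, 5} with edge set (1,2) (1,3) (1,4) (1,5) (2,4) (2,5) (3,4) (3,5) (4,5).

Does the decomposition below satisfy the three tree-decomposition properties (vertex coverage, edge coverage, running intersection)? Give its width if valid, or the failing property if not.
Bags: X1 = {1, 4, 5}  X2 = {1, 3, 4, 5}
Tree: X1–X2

No — vertex 2 appears in no bag.

A tree decomposition must satisfy three properties: every vertex lies in some bag; for every edge, both endpoints lie together in some bag; and for every vertex, the bags containing it form a connected subtree. Here vertex 2 appears in no bag, so the decomposition is invalid.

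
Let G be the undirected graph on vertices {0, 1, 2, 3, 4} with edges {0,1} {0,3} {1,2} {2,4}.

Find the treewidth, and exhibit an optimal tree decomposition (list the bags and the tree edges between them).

Treewidth 1.
One optimal decomposition is:
Bags: B1 = {0, 3}  B2 = {0, 1}  B3 = {1, 2}  B4 = {2, 4}
Tree: B1–B2, B2–B3, B3–B4

Every bag has size at most 2, so the width is 2 − 1 = 1 and tw(G) ≤ 1. Since G has at least one edge (e.g. 3–0), it is not an edgeless graph, so tw(G) ≥ 1. The upper and lower bounds meet at 1, so that is the treewidth.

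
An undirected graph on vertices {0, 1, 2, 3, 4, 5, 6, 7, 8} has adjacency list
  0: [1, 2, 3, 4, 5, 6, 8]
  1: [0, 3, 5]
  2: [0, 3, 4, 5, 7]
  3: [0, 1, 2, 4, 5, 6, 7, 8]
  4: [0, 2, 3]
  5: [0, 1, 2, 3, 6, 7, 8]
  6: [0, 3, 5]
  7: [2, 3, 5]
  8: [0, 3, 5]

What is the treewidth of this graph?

A width-3 tree decomposition is:
Bags: B1 = {0, 3, 5, 6}  B2 = {0, 3, 5, 8}  B3 = {0, 1, 3, 5}  B4 = {0, 2, 3, 5}  B5 = {0, 2, 3, 4}  B6 = {2, 3, 5, 7}
Tree: B1–B2, B1–B3, B3–B4, B4–B5, B4–B6
Each bag holds 4 vertices, so the decomposition has width 3, which upper-bounds the treewidth. Conversely, {0, 2, 3, 4} is a clique of size 4, and the vertices of any clique must share a bag in every tree decomposition; so some bag has ≥ 4 vertices and tw(G) ≥ 3. Combining the bounds, tw(G) = 3.

3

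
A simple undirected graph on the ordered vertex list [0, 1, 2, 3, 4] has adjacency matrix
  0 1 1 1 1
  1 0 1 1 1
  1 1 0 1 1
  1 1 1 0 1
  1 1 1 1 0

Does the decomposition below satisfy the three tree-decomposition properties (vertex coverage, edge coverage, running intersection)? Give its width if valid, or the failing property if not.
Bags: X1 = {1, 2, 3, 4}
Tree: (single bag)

A tree decomposition must satisfy three properties: every vertex lies in some bag; for every edge, both endpoints lie together in some bag; and for every vertex, the bags containing it form a connected subtree. Here vertex 0 appears in no bag, so the decomposition is invalid.

No — vertex 0 appears in no bag.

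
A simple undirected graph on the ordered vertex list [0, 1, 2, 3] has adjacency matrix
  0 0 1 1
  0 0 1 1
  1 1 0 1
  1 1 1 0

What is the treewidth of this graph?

A width-2 tree decomposition is:
Bags: B1 = {1, 2, 3}  B2 = {0, 2, 3}
Tree: B1–B2
Each bag holds 3 vertices, so the decomposition has width 2, which upper-bounds the treewidth. On the other hand G contains the 3-clique {0, 2, 3}. A clique must lie in a single bag of any decomposition, so no decomposition can have width below 2. Hence tw(G) = 2 exactly.

2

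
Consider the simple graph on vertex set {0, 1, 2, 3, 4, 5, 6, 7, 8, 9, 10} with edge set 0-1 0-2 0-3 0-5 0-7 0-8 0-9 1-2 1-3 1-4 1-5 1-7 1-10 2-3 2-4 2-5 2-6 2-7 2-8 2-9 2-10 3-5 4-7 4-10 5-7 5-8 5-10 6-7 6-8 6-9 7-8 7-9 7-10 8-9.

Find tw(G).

4

A width-4 tree decomposition is:
Bags: B1 = {0, 2, 5, 7, 8}  B2 = {0, 1, 2, 5, 7}  B3 = {0, 2, 7, 8, 9}  B4 = {1, 2, 5, 7, 10}  B5 = {0, 1, 2, 3, 5}  B6 = {1, 2, 4, 7, 10}  B7 = {2, 6, 7, 8, 9}
Tree: B1–B2, B1–B3, B2–B4, B2–B5, B4–B6, B3–B7
The largest bag has 5 vertices, giving width 4; this decomposition certifies tw(G) ≤ 4. Conversely, {0, 1, 2, 3, 5} is a clique of size 5, and the vertices of any clique must share a bag in every tree decomposition; so some bag has ≥ 5 vertices and tw(G) ≥ 4. The upper and lower bounds meet at 4, so that is the treewidth.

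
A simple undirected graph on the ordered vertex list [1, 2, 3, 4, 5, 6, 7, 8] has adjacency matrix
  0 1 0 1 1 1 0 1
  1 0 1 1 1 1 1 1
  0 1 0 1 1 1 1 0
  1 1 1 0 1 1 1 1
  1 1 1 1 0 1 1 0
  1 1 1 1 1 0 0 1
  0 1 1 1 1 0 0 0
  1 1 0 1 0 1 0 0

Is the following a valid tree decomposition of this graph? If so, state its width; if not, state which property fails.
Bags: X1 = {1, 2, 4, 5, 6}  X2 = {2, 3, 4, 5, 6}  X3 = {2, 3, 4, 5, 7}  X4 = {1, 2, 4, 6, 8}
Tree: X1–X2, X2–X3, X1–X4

Yes; width 4.

Every vertex of G appears in some bag (union = {1, 2, 3, 4, 5, 6, 7, 8}); every edge is covered by a bag; and for each vertex v the set of bags containing v is connected in the bag tree. The decomposition is therefore valid. The largest bag has 5 vertices, so the width is 4.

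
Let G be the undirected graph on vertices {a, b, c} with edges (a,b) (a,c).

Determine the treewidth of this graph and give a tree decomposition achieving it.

Each bag holds 2 vertices, so the decomposition has width 1, which upper-bounds the treewidth. Since G has at least one edge (e.g. a–c), it is not an edgeless graph, so tw(G) ≥ 1. Hence tw(G) = 1 exactly.

Treewidth 1.
One such decomposition:
Bags: B1 = {a, c}  B2 = {a, b}
Tree: B1–B2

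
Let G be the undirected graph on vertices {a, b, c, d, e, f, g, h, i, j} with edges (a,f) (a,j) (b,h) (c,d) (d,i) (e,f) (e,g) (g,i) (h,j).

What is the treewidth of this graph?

A width-1 tree decomposition is:
Bags: B1 = {b, h}  B2 = {h, j}  B3 = {a, j}  B4 = {a, f}  B5 = {e, f}  B6 = {e, g}  B7 = {g, i}  B8 = {d, i}  B9 = {c, d}
Tree: B1–B2, B2–B3, B3–B4, B4–B5, B5–B6, B6–B7, B7–B8, B8–B9
Every bag has size at most 2, so the width is 2 − 1 = 1 and tw(G) ≤ 1. G has an edge, so its treewidth is at least 1. The upper and lower bounds meet at 1, so that is the treewidth.

1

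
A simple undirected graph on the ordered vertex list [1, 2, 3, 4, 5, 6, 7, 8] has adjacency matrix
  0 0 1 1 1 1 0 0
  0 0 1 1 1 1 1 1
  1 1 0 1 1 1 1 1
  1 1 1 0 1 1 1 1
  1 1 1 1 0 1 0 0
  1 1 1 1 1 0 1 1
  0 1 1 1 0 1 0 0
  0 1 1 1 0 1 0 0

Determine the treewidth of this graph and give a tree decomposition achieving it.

The largest bag has 5 vertices, giving width 4; this decomposition certifies tw(G) ≤ 4. On the other hand G contains the 5-clique {1, 3, 4, 5, 6}. A clique must lie in a single bag of any decomposition, so no decomposition can have width below 4. Hence tw(G) = 4 exactly.

Treewidth 4.
One optimal decomposition is:
Bags: B1 = {2, 3, 4, 5, 6}  B2 = {2, 3, 4, 6, 7}  B3 = {1, 3, 4, 5, 6}  B4 = {2, 3, 4, 6, 8}
Tree: B1–B2, B1–B3, B1–B4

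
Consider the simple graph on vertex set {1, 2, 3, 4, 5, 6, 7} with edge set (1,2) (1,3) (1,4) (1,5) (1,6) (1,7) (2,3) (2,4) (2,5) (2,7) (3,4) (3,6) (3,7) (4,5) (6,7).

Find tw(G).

3

A width-3 tree decomposition is:
Bags: B1 = {1, 2, 3, 7}  B2 = {1, 3, 6, 7}  B3 = {1, 2, 3, 4}  B4 = {1, 2, 4, 5}
Tree: B1–B2, B1–B3, B3–B4
Each bag holds 4 vertices, so the decomposition has width 3, which upper-bounds the treewidth. On the other hand G contains the 4-clique {1, 2, 3, 4}. A clique must lie in a single bag of any decomposition, so no decomposition can have width below 3. Combining the bounds, tw(G) = 3.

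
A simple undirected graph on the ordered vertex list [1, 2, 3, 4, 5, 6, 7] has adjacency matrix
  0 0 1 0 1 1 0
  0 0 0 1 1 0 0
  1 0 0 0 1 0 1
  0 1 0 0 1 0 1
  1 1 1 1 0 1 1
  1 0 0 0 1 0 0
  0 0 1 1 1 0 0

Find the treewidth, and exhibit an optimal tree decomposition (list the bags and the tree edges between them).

Treewidth 2.
One optimal decomposition is:
Bags: B1 = {4, 5, 7}  B2 = {2, 4, 5}  B3 = {3, 5, 7}  B4 = {1, 3, 5}  B5 = {1, 5, 6}
Tree: B1–B2, B1–B3, B3–B4, B4–B5

Each bag holds 3 vertices, so the decomposition has width 2, which upper-bounds the treewidth. On the other hand G contains the 3-clique {1, 3, 5}. A clique must lie in a single bag of any decomposition, so no decomposition can have width below 2. Combining the bounds, tw(G) = 2.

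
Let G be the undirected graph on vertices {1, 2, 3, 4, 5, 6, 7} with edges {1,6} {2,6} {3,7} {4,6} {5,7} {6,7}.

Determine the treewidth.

1

A width-1 tree decomposition is:
Bags: B1 = {6, 7}  B2 = {4, 6}  B3 = {1, 6}  B4 = {3, 7}  B5 = {2, 6}  B6 = {5, 7}
Tree: B1–B2, B1–B3, B1–B4, B1–B5, B1–B6
Each bag holds 2 vertices, so the decomposition has width 1, which upper-bounds the treewidth. G has an edge, so its treewidth is at least 1. Hence tw(G) = 1 exactly.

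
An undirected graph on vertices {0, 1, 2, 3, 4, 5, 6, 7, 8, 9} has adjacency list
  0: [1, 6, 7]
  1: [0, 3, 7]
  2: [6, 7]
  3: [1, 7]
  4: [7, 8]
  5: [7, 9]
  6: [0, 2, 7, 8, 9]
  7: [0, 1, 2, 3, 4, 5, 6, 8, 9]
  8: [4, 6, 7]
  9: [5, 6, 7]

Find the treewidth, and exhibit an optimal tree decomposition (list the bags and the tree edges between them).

Every bag has size at most 3, so the width is 3 − 1 = 2 and tw(G) ≤ 2. On the other hand G contains the 3-clique {0, 1, 7}. A clique must lie in a single bag of any decomposition, so no decomposition can have width below 2. Hence tw(G) = 2 exactly.

Treewidth 2.
One such decomposition:
Bags: B1 = {0, 6, 7}  B2 = {0, 1, 7}  B3 = {6, 7, 9}  B4 = {6, 7, 8}  B5 = {2, 6, 7}  B6 = {5, 7, 9}  B7 = {1, 3, 7}  B8 = {4, 7, 8}
Tree: B1–B2, B1–B3, B3–B4, B4–B5, B3–B6, B2–B7, B4–B8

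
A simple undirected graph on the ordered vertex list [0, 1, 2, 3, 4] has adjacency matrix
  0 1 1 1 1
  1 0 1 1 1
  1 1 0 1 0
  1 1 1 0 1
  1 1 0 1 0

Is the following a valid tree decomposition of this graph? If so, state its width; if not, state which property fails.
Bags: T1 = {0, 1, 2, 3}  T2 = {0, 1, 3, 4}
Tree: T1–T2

Yes; width 3.

Vertex coverage: the bags together contain {0, 1, 2, 3, 4}, the full vertex set. Edge coverage: each edge of G has both endpoints in at least one bag. Running intersection: for every vertex, the bags containing it form a connected subtree. All three properties hold, so this is a valid tree decomposition of width max|bag| − 1 = 3, and hence tw(G) ≤ 3.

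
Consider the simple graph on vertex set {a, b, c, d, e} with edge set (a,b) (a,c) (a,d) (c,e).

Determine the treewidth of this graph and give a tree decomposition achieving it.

The largest bag has 2 vertices, giving width 1; this decomposition certifies tw(G) ≤ 1. Since G has at least one edge (e.g. a–d), it is not an edgeless graph, so tw(G) ≥ 1. Combining the bounds, tw(G) = 1.

Treewidth 1.
One optimal decomposition is:
Bags: B1 = {a, d}  B2 = {a, c}  B3 = {a, b}  B4 = {c, e}
Tree: B1–B2, B2–B3, B2–B4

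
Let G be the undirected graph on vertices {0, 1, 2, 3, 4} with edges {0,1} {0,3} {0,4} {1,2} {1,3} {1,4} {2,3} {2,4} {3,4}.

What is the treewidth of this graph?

3

A width-3 tree decomposition is:
Bags: B1 = {1, 2, 3, 4}  B2 = {0, 1, 3, 4}
Tree: B1–B2
Every bag has size at most 4, so the width is 4 − 1 = 3 and tw(G) ≤ 3. On the other hand G contains the 4-clique {0, 1, 3, 4}. A clique must lie in a single bag of any decomposition, so no decomposition can have width below 3. Combining the bounds, tw(G) = 3.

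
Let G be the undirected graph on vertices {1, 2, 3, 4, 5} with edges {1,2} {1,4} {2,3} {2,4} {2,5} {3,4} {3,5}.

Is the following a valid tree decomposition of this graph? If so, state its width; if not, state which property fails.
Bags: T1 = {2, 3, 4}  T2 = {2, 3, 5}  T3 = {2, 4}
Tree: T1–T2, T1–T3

A tree decomposition must satisfy three properties: every vertex lies in some bag; for every edge, both endpoints lie together in some bag; and for every vertex, the bags containing it form a connected subtree. Here vertex 1 appears in no bag, so the decomposition is invalid.

No — vertex 1 appears in no bag.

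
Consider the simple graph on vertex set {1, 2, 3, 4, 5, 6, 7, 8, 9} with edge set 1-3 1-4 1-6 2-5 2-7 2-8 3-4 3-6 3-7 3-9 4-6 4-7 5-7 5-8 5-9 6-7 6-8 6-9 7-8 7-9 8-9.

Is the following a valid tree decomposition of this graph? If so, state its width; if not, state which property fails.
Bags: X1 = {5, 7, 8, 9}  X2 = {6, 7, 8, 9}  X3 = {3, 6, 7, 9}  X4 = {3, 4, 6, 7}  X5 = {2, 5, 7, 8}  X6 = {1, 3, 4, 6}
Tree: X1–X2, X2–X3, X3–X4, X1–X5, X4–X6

Yes; width 3.

Every vertex of G appears in some bag (union = {1, 2, 3, 4, 5, 6, 7, 8, 9}); every edge is covered by a bag; and for each vertex v the set of bags containing v is connected in the bag tree. The decomposition is therefore valid. The largest bag has 4 vertices, so the width is 3.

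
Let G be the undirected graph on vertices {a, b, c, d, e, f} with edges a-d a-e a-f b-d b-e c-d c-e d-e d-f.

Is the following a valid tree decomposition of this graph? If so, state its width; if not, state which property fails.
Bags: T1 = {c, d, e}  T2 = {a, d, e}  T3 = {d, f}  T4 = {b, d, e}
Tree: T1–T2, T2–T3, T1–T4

A tree decomposition must satisfy three properties: every vertex lies in some bag; for every edge, both endpoints lie together in some bag; and for every vertex, the bags containing it form a connected subtree. Here edge (a,f) lies in no bag, so the decomposition is invalid.

No — edge (a,f) lies in no bag.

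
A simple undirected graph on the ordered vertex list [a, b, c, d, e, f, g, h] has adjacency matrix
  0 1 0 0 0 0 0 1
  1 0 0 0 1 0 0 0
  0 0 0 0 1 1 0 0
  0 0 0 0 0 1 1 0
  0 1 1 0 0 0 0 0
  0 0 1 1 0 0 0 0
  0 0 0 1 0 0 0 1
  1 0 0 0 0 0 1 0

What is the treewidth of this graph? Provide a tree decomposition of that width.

Every bag has size at most 3, so the width is 3 − 1 = 2 and tw(G) ≤ 2. Since c–f–d–g–h–a–b–e–c is a cycle in G, G is not acyclic. Forests are exactly the graphs of treewidth ≤ 1, so tw(G) ≥ 2. Hence tw(G) = 2 exactly.

Treewidth 2.
One optimal decomposition is:
Bags: B1 = {c, d, f}  B2 = {c, d, g}  B3 = {c, g, h}  B4 = {a, c, h}  B5 = {a, b, c}  B6 = {b, c, e}
Tree: B1–B2, B2–B3, B3–B4, B4–B5, B5–B6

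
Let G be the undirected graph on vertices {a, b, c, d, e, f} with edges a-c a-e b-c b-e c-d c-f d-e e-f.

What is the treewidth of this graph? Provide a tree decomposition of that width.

Treewidth 2.
One such decomposition:
Bags: B1 = {c, d, e}  B2 = {b, c, e}  B3 = {c, e, f}  B4 = {a, c, e}
Tree: B1–B2, B2–B3, B3–B4

Every bag has size at most 3, so the width is 3 − 1 = 2 and tw(G) ≤ 2. The edges d–c–b–e–d form a cycle, so G is not a tree and its treewidth is at least 2. Combining the bounds, tw(G) = 2.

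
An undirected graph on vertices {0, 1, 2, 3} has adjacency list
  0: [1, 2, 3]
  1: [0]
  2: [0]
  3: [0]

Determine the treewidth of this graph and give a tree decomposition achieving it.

Every bag has size at most 2, so the width is 2 − 1 = 1 and tw(G) ≤ 1. Any graph with an edge has treewidth ≥ 1, and G has the edge 0–1. Combining the bounds, tw(G) = 1.

Treewidth 1.
One optimal decomposition is:
Bags: B1 = {0, 1}  B2 = {0, 3}  B3 = {0, 2}
Tree: B1–B2, B2–B3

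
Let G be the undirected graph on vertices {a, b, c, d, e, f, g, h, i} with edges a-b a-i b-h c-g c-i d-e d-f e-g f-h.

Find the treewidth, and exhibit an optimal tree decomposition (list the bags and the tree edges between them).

Every bag has size at most 3, so the width is 3 − 1 = 2 and tw(G) ≤ 2. The edges h–f–d–e–g–c–i–a–b–h form a cycle, so G is not a tree and its treewidth is at least 2. Therefore the treewidth is 2.

Treewidth 2.
One optimal decomposition is:
Bags: B1 = {d, f, h}  B2 = {d, e, h}  B3 = {e, g, h}  B4 = {c, g, h}  B5 = {c, h, i}  B6 = {a, h, i}  B7 = {a, b, h}
Tree: B1–B2, B2–B3, B3–B4, B4–B5, B5–B6, B6–B7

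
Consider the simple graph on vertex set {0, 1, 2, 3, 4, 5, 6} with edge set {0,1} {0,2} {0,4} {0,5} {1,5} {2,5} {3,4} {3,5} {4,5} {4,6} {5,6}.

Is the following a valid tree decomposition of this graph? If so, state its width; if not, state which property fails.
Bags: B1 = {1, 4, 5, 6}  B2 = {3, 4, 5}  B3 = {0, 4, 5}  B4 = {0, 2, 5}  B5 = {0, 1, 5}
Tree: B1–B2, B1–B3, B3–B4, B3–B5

A tree decomposition must satisfy three properties: every vertex lies in some bag; for every edge, both endpoints lie together in some bag; and for every vertex, the bags containing it form a connected subtree. Here bags containing vertex 1 are not connected in the tree, so the decomposition is invalid.

No — bags containing vertex 1 are not connected in the tree.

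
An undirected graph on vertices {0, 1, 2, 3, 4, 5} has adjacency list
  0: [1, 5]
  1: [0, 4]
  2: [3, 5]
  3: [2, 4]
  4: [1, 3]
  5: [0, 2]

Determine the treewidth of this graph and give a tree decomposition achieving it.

Every bag has size at most 3, so the width is 3 − 1 = 2 and tw(G) ≤ 2. Since 3–4–1–0–5–2–3 is a cycle in G, G is not acyclic. Forests are exactly the graphs of treewidth ≤ 1, so tw(G) ≥ 2. The upper and lower bounds meet at 2, so that is the treewidth.

Treewidth 2.
One such decomposition:
Bags: B1 = {1, 3, 4}  B2 = {0, 1, 3}  B3 = {0, 3, 5}  B4 = {2, 3, 5}
Tree: B1–B2, B2–B3, B3–B4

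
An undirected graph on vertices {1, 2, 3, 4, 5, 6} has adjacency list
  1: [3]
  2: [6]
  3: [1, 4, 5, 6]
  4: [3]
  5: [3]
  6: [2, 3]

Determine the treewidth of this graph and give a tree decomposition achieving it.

The largest bag has 2 vertices, giving width 1; this decomposition certifies tw(G) ≤ 1. Since G has at least one edge (e.g. 4–3), it is not an edgeless graph, so tw(G) ≥ 1. Hence tw(G) = 1 exactly.

Treewidth 1.
One optimal decomposition is:
Bags: B1 = {3, 4}  B2 = {3, 6}  B3 = {2, 6}  B4 = {1, 3}  B5 = {3, 5}
Tree: B1–B2, B2–B3, B2–B4, B1–B5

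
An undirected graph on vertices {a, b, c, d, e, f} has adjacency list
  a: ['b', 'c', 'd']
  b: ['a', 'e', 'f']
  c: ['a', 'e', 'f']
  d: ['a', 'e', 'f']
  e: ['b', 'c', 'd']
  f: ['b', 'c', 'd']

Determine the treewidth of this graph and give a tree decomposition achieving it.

Every bag has size at most 4, so the width is 4 − 1 = 3 and tw(G) ≤ 3. For the lower bound: the 4 vertex sets {d,e}, {a,b}, {f}, {c} are disjoint, each induces a connected subgraph, and every pair is joined by at least one edge of G. Contracting each set to a single vertex therefore yields K_{4} as a minor, and since treewidth is minor-monotone, tw(G) ≥ tw(K_{4}) = 3. The upper and lower bounds meet at 3, so that is the treewidth.

Treewidth 3.
One optimal decomposition is:
Bags: B1 = {a, d, e, f}  B2 = {a, b, e, f}  B3 = {a, c, e, f}
Tree: B1–B2, B2–B3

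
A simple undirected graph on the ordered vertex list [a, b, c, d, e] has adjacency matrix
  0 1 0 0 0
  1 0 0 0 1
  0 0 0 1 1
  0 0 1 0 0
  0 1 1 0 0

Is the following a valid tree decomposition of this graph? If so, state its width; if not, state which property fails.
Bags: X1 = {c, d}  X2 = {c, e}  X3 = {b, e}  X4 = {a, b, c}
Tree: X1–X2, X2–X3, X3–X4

A tree decomposition must satisfy three properties: every vertex lies in some bag; for every edge, both endpoints lie together in some bag; and for every vertex, the bags containing it form a connected subtree. Here bags containing vertex c are not connected in the tree, so the decomposition is invalid.

No — bags containing vertex c are not connected in the tree.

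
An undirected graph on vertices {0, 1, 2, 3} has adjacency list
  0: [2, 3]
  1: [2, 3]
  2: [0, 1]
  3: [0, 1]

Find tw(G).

2

A width-2 tree decomposition is:
Bags: B1 = {0, 2, 3}  B2 = {1, 2, 3}
Tree: B1–B2
Every bag has size at most 3, so the width is 3 − 1 = 2 and tw(G) ≤ 2. For the lower bound, G contains the cycle 2–0–3–1–2, so G is not a forest; only forests have treewidth ≤ 1, hence tw(G) ≥ 2. Combining the bounds, tw(G) = 2.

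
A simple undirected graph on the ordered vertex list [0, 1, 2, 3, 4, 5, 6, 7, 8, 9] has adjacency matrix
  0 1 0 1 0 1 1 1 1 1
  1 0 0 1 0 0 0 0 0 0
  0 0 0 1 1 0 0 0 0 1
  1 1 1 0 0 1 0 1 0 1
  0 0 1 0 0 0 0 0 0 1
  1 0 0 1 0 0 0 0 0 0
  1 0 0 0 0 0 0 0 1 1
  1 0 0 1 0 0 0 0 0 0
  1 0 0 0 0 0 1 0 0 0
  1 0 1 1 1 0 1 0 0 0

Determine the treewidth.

2

A width-2 tree decomposition is:
Bags: B1 = {2, 3, 9}  B2 = {0, 3, 9}  B3 = {0, 6, 9}  B4 = {0, 6, 8}  B5 = {0, 3, 7}  B6 = {2, 4, 9}  B7 = {0, 3, 5}  B8 = {0, 1, 3}
Tree: B1–B2, B2–B3, B3–B4, B2–B5, B1–B6, B2–B7, B5–B8
The largest bag has 3 vertices, giving width 2; this decomposition certifies tw(G) ≤ 2. On the other hand G contains the 3-clique {0, 6, 8}. A clique must lie in a single bag of any decomposition, so no decomposition can have width below 2. The upper and lower bounds meet at 2, so that is the treewidth.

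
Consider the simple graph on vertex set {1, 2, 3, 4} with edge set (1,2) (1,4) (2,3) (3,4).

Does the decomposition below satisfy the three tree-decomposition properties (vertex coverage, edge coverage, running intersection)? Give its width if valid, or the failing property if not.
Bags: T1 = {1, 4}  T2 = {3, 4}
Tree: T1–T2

No — vertex 2 appears in no bag.

A tree decomposition must satisfy three properties: every vertex lies in some bag; for every edge, both endpoints lie together in some bag; and for every vertex, the bags containing it form a connected subtree. Here vertex 2 appears in no bag, so the decomposition is invalid.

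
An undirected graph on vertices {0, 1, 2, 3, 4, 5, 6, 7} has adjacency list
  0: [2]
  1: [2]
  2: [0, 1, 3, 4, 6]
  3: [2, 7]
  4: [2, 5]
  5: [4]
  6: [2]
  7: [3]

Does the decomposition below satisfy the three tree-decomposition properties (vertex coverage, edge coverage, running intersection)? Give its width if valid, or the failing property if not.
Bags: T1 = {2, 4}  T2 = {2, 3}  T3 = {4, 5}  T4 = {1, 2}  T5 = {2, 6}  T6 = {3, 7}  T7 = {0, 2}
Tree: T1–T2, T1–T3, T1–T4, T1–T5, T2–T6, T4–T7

Yes; width 1.

Every vertex of G appears in some bag (union = {0, 1, 2, 3, 4, 5, 6, 7}); every edge is covered by a bag; and for each vertex v the set of bags containing v is connected in the bag tree. The decomposition is therefore valid. The largest bag has 2 vertices, so the width is 1.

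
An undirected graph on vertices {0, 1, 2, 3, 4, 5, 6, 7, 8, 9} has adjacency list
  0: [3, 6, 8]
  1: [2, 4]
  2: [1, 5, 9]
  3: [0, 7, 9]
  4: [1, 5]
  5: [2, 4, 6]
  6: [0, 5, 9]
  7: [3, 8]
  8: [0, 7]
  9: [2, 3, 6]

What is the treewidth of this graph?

2

A width-2 tree decomposition is:
Bags: B1 = {3, 7, 8}  B2 = {0, 3, 8}  B3 = {0, 3, 9}  B4 = {0, 6, 9}  B5 = {2, 6, 9}  B6 = {2, 5, 6}  B7 = {1, 2, 5}  B8 = {1, 4, 5}
Tree: B1–B2, B2–B3, B3–B4, B4–B5, B5–B6, B6–B7, B7–B8
Each bag holds 3 vertices, so the decomposition has width 2, which upper-bounds the treewidth. The edges 7–8–0–3–7 form a cycle, so G is not a tree and its treewidth is at least 2. Hence tw(G) = 2 exactly.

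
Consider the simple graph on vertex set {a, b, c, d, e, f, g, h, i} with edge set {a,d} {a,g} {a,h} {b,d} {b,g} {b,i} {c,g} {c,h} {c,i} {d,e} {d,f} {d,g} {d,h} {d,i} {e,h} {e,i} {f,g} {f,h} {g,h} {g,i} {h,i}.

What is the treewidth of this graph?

3

A width-3 tree decomposition is:
Bags: B1 = {c, g, h, i}  B2 = {d, g, h, i}  B3 = {b, d, g, i}  B4 = {d, e, h, i}  B5 = {d, f, g, h}  B6 = {a, d, g, h}
Tree: B1–B2, B2–B3, B2–B4, B2–B5, B2–B6
Each bag holds 4 vertices, so the decomposition has width 3, which upper-bounds the treewidth. On the other hand G contains the 4-clique {d, f, g, h}. A clique must lie in a single bag of any decomposition, so no decomposition can have width below 3. Combining the bounds, tw(G) = 3.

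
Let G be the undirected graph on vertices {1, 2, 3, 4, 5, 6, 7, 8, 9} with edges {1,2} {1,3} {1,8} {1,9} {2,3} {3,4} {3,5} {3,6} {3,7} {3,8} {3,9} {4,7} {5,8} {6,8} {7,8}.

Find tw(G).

A width-2 tree decomposition is:
Bags: B1 = {1, 3, 8}  B2 = {3, 7, 8}  B3 = {1, 2, 3}  B4 = {3, 4, 7}  B5 = {3, 5, 8}  B6 = {3, 6, 8}  B7 = {1, 3, 9}
Tree: B1–B2, B1–B3, B2–B4, B2–B5, B1–B6, B1–B7
The largest bag has 3 vertices, giving width 2; this decomposition certifies tw(G) ≤ 2. On the other hand G contains the 3-clique {1, 3, 8}. A clique must lie in a single bag of any decomposition, so no decomposition can have width below 2. The upper and lower bounds meet at 2, so that is the treewidth.

2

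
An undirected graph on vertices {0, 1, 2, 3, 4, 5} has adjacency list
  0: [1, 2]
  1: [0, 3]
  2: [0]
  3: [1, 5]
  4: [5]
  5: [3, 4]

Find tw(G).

A width-1 tree decomposition is:
Bags: B1 = {4, 5}  B2 = {3, 5}  B3 = {1, 3}  B4 = {0, 1}  B5 = {0, 2}
Tree: B1–B2, B2–B3, B3–B4, B4–B5
Each bag holds 2 vertices, so the decomposition has width 1, which upper-bounds the treewidth. G has an edge, so its treewidth is at least 1. Combining the bounds, tw(G) = 1.

1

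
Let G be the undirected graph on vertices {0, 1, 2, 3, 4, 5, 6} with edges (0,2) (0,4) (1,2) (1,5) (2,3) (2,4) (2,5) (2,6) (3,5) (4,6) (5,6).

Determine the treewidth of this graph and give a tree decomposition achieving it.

Treewidth 2.
One optimal decomposition is:
Bags: B1 = {2, 3, 5}  B2 = {2, 5, 6}  B3 = {2, 4, 6}  B4 = {0, 2, 4}  B5 = {1, 2, 5}
Tree: B1–B2, B2–B3, B3–B4, B2–B5

The largest bag has 3 vertices, giving width 2; this decomposition certifies tw(G) ≤ 2. On the other hand G contains the 3-clique {0, 2, 4}. A clique must lie in a single bag of any decomposition, so no decomposition can have width below 2. Hence tw(G) = 2 exactly.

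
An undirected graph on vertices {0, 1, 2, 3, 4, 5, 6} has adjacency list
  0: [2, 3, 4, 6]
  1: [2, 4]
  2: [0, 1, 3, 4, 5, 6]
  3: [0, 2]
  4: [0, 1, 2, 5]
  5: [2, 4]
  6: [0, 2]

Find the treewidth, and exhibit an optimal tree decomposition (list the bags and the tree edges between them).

Treewidth 2.
One such decomposition:
Bags: B1 = {0, 2, 4}  B2 = {2, 4, 5}  B3 = {0, 2, 6}  B4 = {1, 2, 4}  B5 = {0, 2, 3}
Tree: B1–B2, B1–B3, B2–B4, B3–B5

Every bag has size at most 3, so the width is 3 − 1 = 2 and tw(G) ≤ 2. On the other hand G contains the 3-clique {0, 2, 3}. A clique must lie in a single bag of any decomposition, so no decomposition can have width below 2. The upper and lower bounds meet at 2, so that is the treewidth.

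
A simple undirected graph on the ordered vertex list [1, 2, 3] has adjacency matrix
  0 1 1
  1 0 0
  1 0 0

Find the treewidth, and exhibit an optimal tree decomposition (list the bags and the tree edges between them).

The largest bag has 2 vertices, giving width 1; this decomposition certifies tw(G) ≤ 1. Since G has at least one edge (e.g. 2–1), it is not an edgeless graph, so tw(G) ≥ 1. Hence tw(G) = 1 exactly.

Treewidth 1.
Bags: B1 = {1, 2}  B2 = {1, 3}
Tree: B1–B2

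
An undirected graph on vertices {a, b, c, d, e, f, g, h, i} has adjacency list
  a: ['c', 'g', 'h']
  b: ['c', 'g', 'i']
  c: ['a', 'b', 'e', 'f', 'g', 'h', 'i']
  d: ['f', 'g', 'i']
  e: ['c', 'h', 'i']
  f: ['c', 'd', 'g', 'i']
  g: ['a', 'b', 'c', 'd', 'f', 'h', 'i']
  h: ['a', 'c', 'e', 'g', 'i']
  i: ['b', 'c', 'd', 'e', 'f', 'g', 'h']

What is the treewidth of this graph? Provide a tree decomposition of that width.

Each bag holds 4 vertices, so the decomposition has width 3, which upper-bounds the treewidth. Conversely, {a, c, g, h} is a clique of size 4, and the vertices of any clique must share a bag in every tree decomposition; so some bag has ≥ 4 vertices and tw(G) ≥ 3. Combining the bounds, tw(G) = 3.

Treewidth 3.
Bags: B1 = {c, g, h, i}  B2 = {c, f, g, i}  B3 = {c, e, h, i}  B4 = {b, c, g, i}  B5 = {a, c, g, h}  B6 = {d, f, g, i}
Tree: B1–B2, B1–B3, B2–B4, B1–B5, B2–B6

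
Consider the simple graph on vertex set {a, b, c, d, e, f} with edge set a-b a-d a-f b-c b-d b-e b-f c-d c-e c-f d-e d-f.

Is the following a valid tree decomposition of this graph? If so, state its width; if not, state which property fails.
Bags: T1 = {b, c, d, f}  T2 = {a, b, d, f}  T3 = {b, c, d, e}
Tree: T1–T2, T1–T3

Checking the three conditions: (i) the bags cover all of {a, b, c, d, e, f}; (ii) for each edge, some bag contains both endpoints; (iii) the bags containing any fixed vertex form a subtree. All hold, so the decomposition is valid with width 4 − 1 = 3.

Yes; width 3.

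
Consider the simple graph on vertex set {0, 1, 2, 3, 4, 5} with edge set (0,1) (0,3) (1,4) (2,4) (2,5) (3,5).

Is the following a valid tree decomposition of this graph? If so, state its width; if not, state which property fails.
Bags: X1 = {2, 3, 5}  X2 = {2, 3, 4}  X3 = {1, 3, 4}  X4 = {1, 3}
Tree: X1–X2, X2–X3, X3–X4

No — vertex 0 appears in no bag.

A tree decomposition must satisfy three properties: every vertex lies in some bag; for every edge, both endpoints lie together in some bag; and for every vertex, the bags containing it form a connected subtree. Here vertex 0 appears in no bag, so the decomposition is invalid.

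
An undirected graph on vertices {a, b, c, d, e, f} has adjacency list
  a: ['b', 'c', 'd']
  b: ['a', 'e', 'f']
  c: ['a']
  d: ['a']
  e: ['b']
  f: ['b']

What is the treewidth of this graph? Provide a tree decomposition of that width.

Every bag has size at most 2, so the width is 2 − 1 = 1 and tw(G) ≤ 1. Since G has at least one edge (e.g. a–d), it is not an edgeless graph, so tw(G) ≥ 1. Combining the bounds, tw(G) = 1.

Treewidth 1.
Bags: B1 = {a, d}  B2 = {a, b}  B3 = {a, c}  B4 = {b, f}  B5 = {b, e}
Tree: B1–B2, B1–B3, B2–B4, B2–B5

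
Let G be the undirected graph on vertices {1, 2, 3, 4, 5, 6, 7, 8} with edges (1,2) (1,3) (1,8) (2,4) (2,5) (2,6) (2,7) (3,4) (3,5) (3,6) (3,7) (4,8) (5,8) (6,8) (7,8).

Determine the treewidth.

A width-3 tree decomposition is:
Bags: B1 = {2, 3, 4, 8}  B2 = {2, 3, 6, 8}  B3 = {1, 2, 3, 8}  B4 = {2, 3, 7, 8}  B5 = {2, 3, 5, 8}
Tree: B1–B2, B2–B3, B3–B4, B4–B5
The largest bag has 4 vertices, giving width 3; this decomposition certifies tw(G) ≤ 3. For the lower bound: the 4 vertex sets {4,8}, {3,6}, {2}, {1} are disjoint, each induces a connected subgraph, and every pair is joined by at least one edge of G. Contracting each set to a single vertex therefore yields K_{4} as a minor, and since treewidth is minor-monotone, tw(G) ≥ tw(K_{4}) = 3. Therefore the treewidth is 3.

3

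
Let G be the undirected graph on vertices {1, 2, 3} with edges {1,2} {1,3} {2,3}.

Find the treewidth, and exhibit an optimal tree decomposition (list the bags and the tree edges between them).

A single bag containing all 3 vertices is trivially a valid decomposition of width 2. Conversely, {1, 2, 3} is a clique of size 3, and the vertices of any clique must share a bag in every tree decomposition; so some bag has ≥ 3 vertices and tw(G) ≥ 2. The upper and lower bounds meet at 2, so that is the treewidth.

Treewidth 2.
One optimal decomposition is:
Bags: B1 = {1, 2, 3}
Tree: (single bag)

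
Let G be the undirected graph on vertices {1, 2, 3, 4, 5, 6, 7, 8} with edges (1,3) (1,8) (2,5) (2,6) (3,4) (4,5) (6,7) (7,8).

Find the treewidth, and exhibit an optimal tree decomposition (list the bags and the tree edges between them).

Treewidth 2.
Bags: B1 = {2, 4, 5}  B2 = {2, 3, 4}  B3 = {1, 2, 3}  B4 = {1, 2, 8}  B5 = {2, 7, 8}  B6 = {2, 6, 7}
Tree: B1–B2, B2–B3, B3–B4, B4–B5, B5–B6

Every bag has size at most 3, so the width is 3 − 1 = 2 and tw(G) ≤ 2. The edges 2–5–4–3–1–8–7–6–2 form a cycle, so G is not a tree and its treewidth is at least 2. Therefore the treewidth is 2.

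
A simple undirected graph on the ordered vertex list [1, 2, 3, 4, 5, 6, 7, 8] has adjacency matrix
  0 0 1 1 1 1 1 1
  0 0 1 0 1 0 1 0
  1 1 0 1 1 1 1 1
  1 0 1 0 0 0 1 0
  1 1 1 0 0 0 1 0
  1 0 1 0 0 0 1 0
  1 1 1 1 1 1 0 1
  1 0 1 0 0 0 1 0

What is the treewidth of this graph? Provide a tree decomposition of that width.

Every bag has size at most 4, so the width is 4 − 1 = 3 and tw(G) ≤ 3. For the lower bound, the 4 vertices {1, 3, 7, 8} are pairwise adjacent, and any tree decomposition puts a clique entirely inside one bag — forcing width ≥ 3. Therefore the treewidth is 3.

Treewidth 3.
Bags: B1 = {2, 3, 5, 7}  B2 = {1, 3, 5, 7}  B3 = {1, 3, 7, 8}  B4 = {1, 3, 4, 7}  B5 = {1, 3, 6, 7}
Tree: B1–B2, B2–B3, B3–B4, B3–B5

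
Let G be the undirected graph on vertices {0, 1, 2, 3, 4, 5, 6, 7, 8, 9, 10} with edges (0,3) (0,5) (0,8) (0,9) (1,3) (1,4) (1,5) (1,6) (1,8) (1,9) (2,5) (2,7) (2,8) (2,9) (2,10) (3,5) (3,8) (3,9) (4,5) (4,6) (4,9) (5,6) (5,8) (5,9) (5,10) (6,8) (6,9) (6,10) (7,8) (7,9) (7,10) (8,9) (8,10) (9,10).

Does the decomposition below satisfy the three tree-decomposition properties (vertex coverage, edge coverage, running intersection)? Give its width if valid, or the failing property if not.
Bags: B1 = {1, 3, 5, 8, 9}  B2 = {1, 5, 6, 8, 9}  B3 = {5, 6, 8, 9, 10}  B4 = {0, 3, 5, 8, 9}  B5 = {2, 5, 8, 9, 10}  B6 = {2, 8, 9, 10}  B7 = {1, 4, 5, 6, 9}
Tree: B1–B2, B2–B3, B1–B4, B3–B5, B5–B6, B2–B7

A tree decomposition must satisfy three properties: every vertex lies in some bag; for every edge, both endpoints lie together in some bag; and for every vertex, the bags containing it form a connected subtree. Here vertex 7 appears in no bag, so the decomposition is invalid.

No — vertex 7 appears in no bag.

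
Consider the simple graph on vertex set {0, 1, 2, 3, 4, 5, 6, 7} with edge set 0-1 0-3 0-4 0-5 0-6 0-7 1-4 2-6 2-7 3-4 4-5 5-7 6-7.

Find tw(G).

2

A width-2 tree decomposition is:
Bags: B1 = {0, 6, 7}  B2 = {2, 6, 7}  B3 = {0, 5, 7}  B4 = {0, 4, 5}  B5 = {0, 1, 4}  B6 = {0, 3, 4}
Tree: B1–B2, B1–B3, B3–B4, B4–B5, B4–B6
Each bag holds 3 vertices, so the decomposition has width 2, which upper-bounds the treewidth. For the lower bound, the 3 vertices {0, 1, 4} are pairwise adjacent, and any tree decomposition puts a clique entirely inside one bag — forcing width ≥ 2. Combining the bounds, tw(G) = 2.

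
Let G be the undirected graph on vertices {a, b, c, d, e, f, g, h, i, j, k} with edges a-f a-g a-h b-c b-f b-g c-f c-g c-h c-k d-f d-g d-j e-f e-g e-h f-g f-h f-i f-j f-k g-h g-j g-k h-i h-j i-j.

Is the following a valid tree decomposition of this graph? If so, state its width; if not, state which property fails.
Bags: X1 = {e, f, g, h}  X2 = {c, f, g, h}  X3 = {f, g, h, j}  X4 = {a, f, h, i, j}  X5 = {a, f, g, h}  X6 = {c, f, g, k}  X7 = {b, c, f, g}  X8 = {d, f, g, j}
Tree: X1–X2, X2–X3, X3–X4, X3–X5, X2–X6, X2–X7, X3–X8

No — bags containing vertex a are not connected in the tree.

A tree decomposition must satisfy three properties: every vertex lies in some bag; for every edge, both endpoints lie together in some bag; and for every vertex, the bags containing it form a connected subtree. Here bags containing vertex a are not connected in the tree, so the decomposition is invalid.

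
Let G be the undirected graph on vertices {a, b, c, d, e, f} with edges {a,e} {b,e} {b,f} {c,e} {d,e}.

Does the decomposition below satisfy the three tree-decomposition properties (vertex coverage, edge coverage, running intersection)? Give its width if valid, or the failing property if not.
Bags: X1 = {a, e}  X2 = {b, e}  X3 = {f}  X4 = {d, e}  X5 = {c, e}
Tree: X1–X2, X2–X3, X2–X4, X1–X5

No — edge (b,f) lies in no bag.

A tree decomposition must satisfy three properties: every vertex lies in some bag; for every edge, both endpoints lie together in some bag; and for every vertex, the bags containing it form a connected subtree. Here edge (b,f) lies in no bag, so the decomposition is invalid.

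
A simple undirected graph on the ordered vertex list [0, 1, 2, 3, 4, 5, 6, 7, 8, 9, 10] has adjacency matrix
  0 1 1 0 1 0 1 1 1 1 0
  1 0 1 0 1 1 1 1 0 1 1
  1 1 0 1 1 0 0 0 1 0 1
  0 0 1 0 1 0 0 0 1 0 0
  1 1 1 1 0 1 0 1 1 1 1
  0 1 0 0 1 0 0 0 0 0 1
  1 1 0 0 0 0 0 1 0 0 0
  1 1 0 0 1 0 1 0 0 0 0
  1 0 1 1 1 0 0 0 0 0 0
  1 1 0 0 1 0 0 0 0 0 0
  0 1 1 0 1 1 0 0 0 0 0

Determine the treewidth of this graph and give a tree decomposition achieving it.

The largest bag has 4 vertices, giving width 3; this decomposition certifies tw(G) ≤ 3. Conversely, {0, 2, 4, 8} is a clique of size 4, and the vertices of any clique must share a bag in every tree decomposition; so some bag has ≥ 4 vertices and tw(G) ≥ 3. The upper and lower bounds meet at 3, so that is the treewidth.

Treewidth 3.
One optimal decomposition is:
Bags: B1 = {0, 1, 2, 4}  B2 = {0, 1, 4, 9}  B3 = {0, 2, 4, 8}  B4 = {1, 2, 4, 10}  B5 = {0, 1, 4, 7}  B6 = {0, 1, 6, 7}  B7 = {1, 4, 5, 10}  B8 = {2, 3, 4, 8}
Tree: B1–B2, B1–B3, B1–B4, B1–B5, B5–B6, B4–B7, B3–B8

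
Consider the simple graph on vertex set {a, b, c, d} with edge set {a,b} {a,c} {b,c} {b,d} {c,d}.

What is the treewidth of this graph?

A width-2 tree decomposition is:
Bags: B1 = {a, b, c}  B2 = {b, c, d}
Tree: B1–B2
Every bag has size at most 3, so the width is 3 − 1 = 2 and tw(G) ≤ 2. For the lower bound, the 3 vertices {b, c, d} are pairwise adjacent, and any tree decomposition puts a clique entirely inside one bag — forcing width ≥ 2. Hence tw(G) = 2 exactly.

2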